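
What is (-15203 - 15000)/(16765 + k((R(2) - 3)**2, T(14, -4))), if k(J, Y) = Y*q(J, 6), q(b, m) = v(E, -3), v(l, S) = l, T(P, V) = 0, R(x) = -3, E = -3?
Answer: -30203/16765 ≈ -1.8015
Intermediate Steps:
q(b, m) = -3
k(J, Y) = -3*Y (k(J, Y) = Y*(-3) = -3*Y)
(-15203 - 15000)/(16765 + k((R(2) - 3)**2, T(14, -4))) = (-15203 - 15000)/(16765 - 3*0) = -30203/(16765 + 0) = -30203/16765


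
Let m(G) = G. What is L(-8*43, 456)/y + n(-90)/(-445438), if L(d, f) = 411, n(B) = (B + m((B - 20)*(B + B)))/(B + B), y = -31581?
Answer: -119744599/9378251652 ≈ -0.012768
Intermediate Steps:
n(B) = (B + 2*B*(-20 + B))/(2*B) (n(B) = (B + (B - 20)*(B + B))/(B + B) = (B + (-20 + B)*(2*B))/((2*B)) = (B + 2*B*(-20 + B))*(1/(2*B)) = (B + 2*B*(-20 + B))/(2*B))
L(-8*43, 456)/y + n(-90)/(-445438) = 411/(-31581) + (-39/2 - 90)/(-445438) = 411*(-1/31581) - 219/2*(-1/445438) = -137/10527 + 219/890876 = -119744599/9378251652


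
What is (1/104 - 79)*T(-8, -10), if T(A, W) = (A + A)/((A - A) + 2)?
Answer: 8215/13 ≈ 631.92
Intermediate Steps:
T(A, W) = A (T(A, W) = (2*A)/(0 + 2) = (2*A)/2 = (2*A)*(½) = A)
(1/104 - 79)*T(-8, -10) = (1/104 - 79)*(-8) = -8215/104*(-8) = 8215/13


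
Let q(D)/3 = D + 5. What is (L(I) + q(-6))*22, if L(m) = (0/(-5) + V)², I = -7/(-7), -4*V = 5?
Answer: -253/8 ≈ -31.625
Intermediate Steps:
V = -5/4 (V = -¼*5 = -5/4 ≈ -1.2500)
q(D) = 15 + 3*D (q(D) = 3*(D + 5) = 3*(5 + D) = 15 + 3*D)
I = 1 (I = -7*(-⅐) = 1)
L(m) = 25/16 (L(m) = (0/(-5) - 5/4)² = (0*(-⅕) - 5/4)² = (0 - 5/4)² = (-5/4)² = 25/16)
(L(I) + q(-6))*22 = (25/16 + (15 + 3*(-6)))*22 = (25/16 + (15 - 18))*22 = (25/16 - 3)*22 = -23/16*22 = -253/8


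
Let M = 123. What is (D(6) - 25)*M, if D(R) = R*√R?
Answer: -3075 + 738*√6 ≈ -1267.3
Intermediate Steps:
D(R) = R^(3/2)
(D(6) - 25)*M = (6^(3/2) - 25)*123 = (6*√6 - 25)*123 = (-25 + 6*√6)*123 = -3075 + 738*√6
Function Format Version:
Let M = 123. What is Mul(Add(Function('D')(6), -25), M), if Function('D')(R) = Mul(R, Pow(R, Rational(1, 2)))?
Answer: Add(-3075, Mul(738, Pow(6, Rational(1, 2)))) ≈ -1267.3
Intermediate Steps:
Function('D')(R) = Pow(R, Rational(3, 2))
Mul(Add(Function('D')(6), -25), M) = Mul(Add(Pow(6, Rational(3, 2)), -25), 123) = Mul(Add(Mul(6, Pow(6, Rational(1, 2))), -25), 123) = Mul(Add(-25, Mul(6, Pow(6, Rational(1, 2)))), 123) = Add(-3075, Mul(738, Pow(6, Rational(1, 2))))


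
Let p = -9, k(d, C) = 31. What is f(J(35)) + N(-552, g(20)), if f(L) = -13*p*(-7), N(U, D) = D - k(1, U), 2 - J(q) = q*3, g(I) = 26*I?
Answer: -330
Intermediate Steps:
J(q) = 2 - 3*q (J(q) = 2 - q*3 = 2 - 3*q)
N(U, D) = -31 + D (N(U, D) = D - 1*31 = D - 31 = -31 + D)
f(L) = -819 (f(L) = -13*(-9)*(-7) = 117*(-7) = -819)
f(J(35)) + N(-552, g(20)) = -819 + (-31 + 26*20) = -819 + (-31 + 520) = -819 + 489 = -330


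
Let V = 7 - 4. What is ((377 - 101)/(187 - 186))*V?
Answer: 828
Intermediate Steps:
V = 3
((377 - 101)/(187 - 186))*V = ((377 - 101)/(187 - 186))*3 = (276/1)*3 = (276*1)*3 = 276*3 = 828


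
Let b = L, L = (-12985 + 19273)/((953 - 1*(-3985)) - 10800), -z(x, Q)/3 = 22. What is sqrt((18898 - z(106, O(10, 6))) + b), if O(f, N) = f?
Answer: 2*sqrt(4525166015)/977 ≈ 137.71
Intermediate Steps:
z(x, Q) = -66 (z(x, Q) = -3*22 = -66)
L = -1048/977 (L = 6288/((953 + 3985) - 10800) = 6288/(4938 - 10800) = 6288/(-5862) = 6288*(-1/5862) = -1048/977 ≈ -1.0727)
b = -1048/977 ≈ -1.0727
sqrt((18898 - z(106, O(10, 6))) + b) = sqrt((18898 - 1*(-66)) - 1048/977) = sqrt((18898 + 66) - 1048/977) = sqrt(18964 - 1048/977) = sqrt(18526780/977) = 2*sqrt(4525166015)/977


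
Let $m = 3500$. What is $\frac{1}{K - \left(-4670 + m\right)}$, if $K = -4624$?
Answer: $- \frac{1}{3454} \approx -0.00028952$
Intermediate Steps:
$\frac{1}{K - \left(-4670 + m\right)} = \frac{1}{-4624 + \left(4670 - 3500\right)} = \frac{1}{-4624 + 1170} = \frac{1}{-3454} = - \frac{1}{3454}$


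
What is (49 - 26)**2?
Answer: 529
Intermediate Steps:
(49 - 26)**2 = 23**2 = 529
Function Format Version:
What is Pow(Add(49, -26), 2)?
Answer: 529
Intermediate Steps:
Pow(Add(49, -26), 2) = Pow(23, 2) = 529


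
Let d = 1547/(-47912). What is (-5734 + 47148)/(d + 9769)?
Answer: 1984227568/468050781 ≈ 4.2393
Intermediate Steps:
d = -1547/47912 (d = 1547*(-1/47912) = -1547/47912 ≈ -0.032288)
(-5734 + 47148)/(d + 9769) = (-5734 + 47148)/(-1547/47912 + 9769) = 41414/(468050781/47912) = 41414*(47912/468050781) = 1984227568/468050781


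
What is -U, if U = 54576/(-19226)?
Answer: 27288/9613 ≈ 2.8387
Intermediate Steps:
U = -27288/9613 (U = 54576*(-1/19226) = -27288/9613 ≈ -2.8387)
-U = -1*(-27288/9613) = 27288/9613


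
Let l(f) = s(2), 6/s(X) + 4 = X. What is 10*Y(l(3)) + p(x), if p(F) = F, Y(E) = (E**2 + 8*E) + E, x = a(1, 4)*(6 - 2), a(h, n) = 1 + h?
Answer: -172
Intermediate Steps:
s(X) = 6/(-4 + X)
l(f) = -3 (l(f) = 6/(-4 + 2) = 6/(-2) = 6*(-1/2) = -3)
x = 8 (x = (1 + 1)*(6 - 2) = 2*4 = 8)
Y(E) = E**2 + 9*E
10*Y(l(3)) + p(x) = 10*(-3*(9 - 3)) + 8 = 10*(-3*6) + 8 = 10*(-18) + 8 = -180 + 8 = -172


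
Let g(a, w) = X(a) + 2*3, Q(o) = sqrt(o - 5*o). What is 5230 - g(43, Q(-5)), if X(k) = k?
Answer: 5181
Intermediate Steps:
Q(o) = 2*sqrt(-o) (Q(o) = sqrt(-4*o) = 2*sqrt(-o))
g(a, w) = 6 + a (g(a, w) = a + 2*3 = a + 6 = 6 + a)
5230 - g(43, Q(-5)) = 5230 - (6 + 43) = 5230 - 1*49 = 5230 - 49 = 5181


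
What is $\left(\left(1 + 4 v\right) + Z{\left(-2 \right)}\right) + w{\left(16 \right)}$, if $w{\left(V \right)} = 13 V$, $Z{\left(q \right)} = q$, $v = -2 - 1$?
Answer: $195$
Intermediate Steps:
$v = -3$ ($v = -2 - 1 = -3$)
$\left(\left(1 + 4 v\right) + Z{\left(-2 \right)}\right) + w{\left(16 \right)} = \left(\left(1 + 4 \left(-3\right)\right) - 2\right) + 13 \cdot 16 = \left(\left(1 - 12\right) - 2\right) + 208 = \left(-11 - 2\right) + 208 = -13 + 208 = 195$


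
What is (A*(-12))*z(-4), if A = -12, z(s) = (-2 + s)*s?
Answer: 3456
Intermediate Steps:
z(s) = s*(-2 + s)
(A*(-12))*z(-4) = (-12*(-12))*(-4*(-2 - 4)) = 144*(-4*(-6)) = 144*24 = 3456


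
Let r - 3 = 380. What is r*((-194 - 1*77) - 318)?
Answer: -225587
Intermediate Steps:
r = 383 (r = 3 + 380 = 383)
r*((-194 - 1*77) - 318) = 383*((-194 - 1*77) - 318) = 383*((-194 - 77) - 318) = 383*(-271 - 318) = 383*(-589) = -225587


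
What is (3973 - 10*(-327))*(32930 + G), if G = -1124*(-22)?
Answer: 417616894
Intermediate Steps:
G = 24728
(3973 - 10*(-327))*(32930 + G) = (3973 - 10*(-327))*(32930 + 24728) = (3973 + 3270)*57658 = 7243*57658 = 417616894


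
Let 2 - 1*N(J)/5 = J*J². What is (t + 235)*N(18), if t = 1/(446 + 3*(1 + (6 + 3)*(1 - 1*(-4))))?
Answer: -2000287575/292 ≈ -6.8503e+6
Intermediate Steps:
N(J) = 10 - 5*J³ (N(J) = 10 - 5*J*J² = 10 - 5*J³)
t = 1/584 (t = 1/(446 + 3*(1 + 9*(1 + 4))) = 1/(446 + 3*(1 + 9*5)) = 1/(446 + 3*(1 + 45)) = 1/(446 + 3*46) = 1/(446 + 138) = 1/584 ≈ 0.0017123)
(t + 235)*N(18) = (1/584 + 235)*(10 - 5*18³) = 137241*(10 - 5*5832)/584 = 137241*(10 - 29160)/584 = (137241/584)*(-29150) = -2000287575/292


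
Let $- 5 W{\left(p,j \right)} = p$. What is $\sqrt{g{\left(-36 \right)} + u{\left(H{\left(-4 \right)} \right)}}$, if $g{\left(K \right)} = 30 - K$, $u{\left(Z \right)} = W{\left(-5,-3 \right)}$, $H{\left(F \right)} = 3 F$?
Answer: $\sqrt{67} \approx 8.1853$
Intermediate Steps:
$W{\left(p,j \right)} = - \frac{p}{5}$
$u{\left(Z \right)} = 1$ ($u{\left(Z \right)} = \left(- \frac{1}{5}\right) \left(-5\right) = 1$)
$\sqrt{g{\left(-36 \right)} + u{\left(H{\left(-4 \right)} \right)}} = \sqrt{\left(30 - -36\right) + 1} = \sqrt{\left(30 + 36\right) + 1} = \sqrt{66 + 1} = \sqrt{67}$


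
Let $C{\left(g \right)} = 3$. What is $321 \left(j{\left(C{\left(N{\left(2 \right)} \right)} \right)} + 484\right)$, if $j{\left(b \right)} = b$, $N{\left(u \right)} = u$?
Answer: $156327$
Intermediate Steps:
$321 \left(j{\left(C{\left(N{\left(2 \right)} \right)} \right)} + 484\right) = 321 \left(3 + 484\right) = 321 \cdot 487 = 156327$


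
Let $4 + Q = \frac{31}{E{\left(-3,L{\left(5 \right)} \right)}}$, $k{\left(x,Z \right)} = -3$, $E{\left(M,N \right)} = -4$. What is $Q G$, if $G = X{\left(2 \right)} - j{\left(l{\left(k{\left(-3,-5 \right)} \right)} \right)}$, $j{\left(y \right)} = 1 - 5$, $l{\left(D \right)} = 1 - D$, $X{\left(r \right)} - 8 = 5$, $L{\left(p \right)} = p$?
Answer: $- \frac{799}{4} \approx -199.75$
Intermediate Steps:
$X{\left(r \right)} = 13$ ($X{\left(r \right)} = 8 + 5 = 13$)
$j{\left(y \right)} = -4$
$G = 17$ ($G = 13 - -4 = 13 + 4 = 17$)
$Q = - \frac{47}{4}$ ($Q = -4 + \frac{31}{-4} = -4 + 31 \left(- \frac{1}{4}\right) = -4 - \frac{31}{4} = - \frac{47}{4} \approx -11.75$)
$Q G = \left(- \frac{47}{4}\right) 17 = - \frac{799}{4}$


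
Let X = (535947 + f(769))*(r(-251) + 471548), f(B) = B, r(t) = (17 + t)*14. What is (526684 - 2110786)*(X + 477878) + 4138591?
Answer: -398131646976149669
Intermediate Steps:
r(t) = 238 + 14*t
X = 251329074752 (X = (535947 + 769)*((238 + 14*(-251)) + 471548) = 536716*((238 - 3514) + 471548) = 536716*(-3276 + 471548) = 536716*468272 = 251329074752)
(526684 - 2110786)*(X + 477878) + 4138591 = (526684 - 2110786)*(251329074752 + 477878) + 4138591 = -1584102*251329552630 + 4138591 = -398131646980288260 + 4138591 = -398131646976149669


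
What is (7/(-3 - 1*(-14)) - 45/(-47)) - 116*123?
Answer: -7375732/517 ≈ -14266.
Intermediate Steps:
(7/(-3 - 1*(-14)) - 45/(-47)) - 116*123 = (7/(-3 + 14) - 45*(-1/47)) - 14268 = (7/11 + 45/47) - 14268 = 824/517 - 14268 = -7375732/517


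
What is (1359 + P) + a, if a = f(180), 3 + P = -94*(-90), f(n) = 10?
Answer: 9826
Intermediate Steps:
P = 8457 (P = -3 - 94*(-90) = -3 + 8460 = 8457)
a = 10
(1359 + P) + a = (1359 + 8457) + 10 = 9816 + 10 = 9826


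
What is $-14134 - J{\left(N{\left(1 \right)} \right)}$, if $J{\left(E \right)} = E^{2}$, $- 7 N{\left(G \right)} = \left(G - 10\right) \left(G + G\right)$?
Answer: $- \frac{692890}{49} \approx -14141.0$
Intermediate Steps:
$N{\left(G \right)} = - \frac{2 G \left(-10 + G\right)}{7}$ ($N{\left(G \right)} = - \frac{\left(G - 10\right) \left(G + G\right)}{7} = - \frac{\left(-10 + G\right) 2 G}{7} = - \frac{2 G \left(-10 + G\right)}{7}$)
$-14134 - J{\left(N{\left(1 \right)} \right)} = -14134 - \left(\frac{2}{7} \cdot 1 \left(10 - 1\right)\right)^{2} = -14134 - \left(\frac{2}{7} \cdot 1 \cdot 9\right)^{2} = -14134 - \left(\frac{18}{7}\right)^{2} = -14134 - \frac{324}{49} = - \frac{692890}{49}$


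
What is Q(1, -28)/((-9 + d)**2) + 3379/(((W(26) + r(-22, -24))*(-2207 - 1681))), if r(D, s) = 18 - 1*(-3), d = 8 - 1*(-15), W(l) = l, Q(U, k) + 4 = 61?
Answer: 2438417/8954064 ≈ 0.27233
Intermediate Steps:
Q(U, k) = 57 (Q(U, k) = -4 + 61 = 57)
d = 23 (d = 8 + 15 = 23)
r(D, s) = 21 (r(D, s) = 18 + 3 = 21)
Q(1, -28)/((-9 + d)**2) + 3379/(((W(26) + r(-22, -24))*(-2207 - 1681))) = 57/((-9 + 23)**2) + 3379/(((26 + 21)*(-2207 - 1681))) = 57/(14**2) + 3379/((47*(-3888))) = 57/196 + 3379/(-182736) = 57*(1/196) + 3379*(-1/182736) = 57/196 - 3379/182736 = 2438417/8954064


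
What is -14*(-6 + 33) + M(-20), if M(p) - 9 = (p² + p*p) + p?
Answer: 411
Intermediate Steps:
M(p) = 9 + p + 2*p² (M(p) = 9 + ((p² + p*p) + p) = 9 + ((p² + p²) + p) = 9 + (2*p² + p) = 9 + (p + 2*p²) = 9 + p + 2*p²)
-14*(-6 + 33) + M(-20) = -14*(-6 + 33) + (9 - 20 + 2*(-20)²) = -14*27 + (9 - 20 + 2*400) = -378 + (9 - 20 + 800) = -378 + 789 = 411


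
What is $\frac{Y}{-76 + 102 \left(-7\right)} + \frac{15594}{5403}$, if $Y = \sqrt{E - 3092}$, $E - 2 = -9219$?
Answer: $\frac{5198}{1801} - \frac{i \sqrt{12309}}{790} \approx 2.8862 - 0.14044 i$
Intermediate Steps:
$E = -9217$ ($E = 2 - 9219 = -9217$)
$Y = i \sqrt{12309}$ ($Y = \sqrt{-9217 - 3092} = \sqrt{-12309} = i \sqrt{12309} \approx 110.95 i$)
$\frac{Y}{-76 + 102 \left(-7\right)} + \frac{15594}{5403} = \frac{i \sqrt{12309}}{-76 + 102 \left(-7\right)} + \frac{15594}{5403} = \frac{i \sqrt{12309}}{-76 - 714} + 15594 \cdot \frac{1}{5403} = \frac{i \sqrt{12309}}{-790} + \frac{5198}{1801} = i \sqrt{12309} \left(- \frac{1}{790}\right) + \frac{5198}{1801} = - \frac{i \sqrt{12309}}{790} + \frac{5198}{1801} = \frac{5198}{1801} - \frac{i \sqrt{12309}}{790}$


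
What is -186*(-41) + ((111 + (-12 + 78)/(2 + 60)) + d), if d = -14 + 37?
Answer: 240593/31 ≈ 7761.1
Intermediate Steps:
d = 23
-186*(-41) + ((111 + (-12 + 78)/(2 + 60)) + d) = -186*(-41) + ((111 + (-12 + 78)/(2 + 60)) + 23) = 7626 + ((111 + 66/62) + 23) = 7626 + ((111 + 66*(1/62)) + 23) = 7626 + ((111 + 33/31) + 23) = 7626 + (3474/31 + 23) = 7626 + 4187/31 = 240593/31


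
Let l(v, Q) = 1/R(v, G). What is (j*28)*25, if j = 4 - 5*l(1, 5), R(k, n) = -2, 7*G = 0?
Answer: 4550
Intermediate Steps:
G = 0 (G = (⅐)*0 = 0)
l(v, Q) = -½ (l(v, Q) = 1/(-2) = -½)
j = 13/2 (j = 4 - 5*(-½) = 4 + 5/2 = 13/2 ≈ 6.5000)
(j*28)*25 = ((13/2)*28)*25 = 182*25 = 4550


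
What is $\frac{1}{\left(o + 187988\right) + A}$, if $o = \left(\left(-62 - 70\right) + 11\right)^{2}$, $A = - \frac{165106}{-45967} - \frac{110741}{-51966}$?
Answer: $\frac{2388721122}{484037842559681} \approx 4.935 \cdot 10^{-6}$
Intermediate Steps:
$A = \frac{13670329943}{2388721122}$ ($A = \left(-165106\right) \left(- \frac{1}{45967}\right) - - \frac{110741}{51966} = \frac{165106}{45967} + \frac{110741}{51966} = \frac{13670329943}{2388721122} \approx 5.7229$)
$o = 14641$ ($o = \left(\left(-62 - 70\right) + 11\right)^{2} = \left(-132 + 11\right)^{2} = \left(-121\right)^{2} = 14641$)
$\frac{1}{\left(o + 187988\right) + A} = \frac{1}{\left(14641 + 187988\right) + \frac{13670329943}{2388721122}} = \frac{1}{202629 + \frac{13670329943}{2388721122}} = \frac{1}{\frac{484037842559681}{2388721122}} = \frac{2388721122}{484037842559681}$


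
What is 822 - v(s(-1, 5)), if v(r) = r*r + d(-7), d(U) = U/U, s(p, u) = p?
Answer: 820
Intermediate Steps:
d(U) = 1
v(r) = 1 + r² (v(r) = r*r + 1 = r² + 1 = 1 + r²)
822 - v(s(-1, 5)) = 822 - (1 + (-1)²) = 822 - (1 + 1) = 822 - 1*2 = 822 - 2 = 820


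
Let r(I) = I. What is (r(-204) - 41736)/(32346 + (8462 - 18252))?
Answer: -10485/5639 ≈ -1.8594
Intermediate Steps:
(r(-204) - 41736)/(32346 + (8462 - 18252)) = (-204 - 41736)/(32346 + (8462 - 18252)) = -41940/(32346 - 9790) = -41940/22556 = -41940*1/22556 = -10485/5639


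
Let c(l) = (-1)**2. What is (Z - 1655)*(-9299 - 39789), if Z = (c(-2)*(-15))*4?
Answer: 84185920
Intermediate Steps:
c(l) = 1
Z = -60 (Z = (1*(-15))*4 = -15*4 = -60)
(Z - 1655)*(-9299 - 39789) = (-60 - 1655)*(-9299 - 39789) = -1715*(-49088) = 84185920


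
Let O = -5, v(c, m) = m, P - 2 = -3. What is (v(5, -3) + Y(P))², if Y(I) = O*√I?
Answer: -16 + 30*I ≈ -16.0 + 30.0*I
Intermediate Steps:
P = -1 (P = 2 - 3 = -1)
Y(I) = -5*√I
(v(5, -3) + Y(P))² = (-3 - 5*I)²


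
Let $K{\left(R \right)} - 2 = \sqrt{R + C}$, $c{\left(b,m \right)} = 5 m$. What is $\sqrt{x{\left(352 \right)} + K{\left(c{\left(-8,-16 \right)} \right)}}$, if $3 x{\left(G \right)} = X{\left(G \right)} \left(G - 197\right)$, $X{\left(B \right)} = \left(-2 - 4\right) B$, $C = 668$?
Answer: $\sqrt{-109118 + 14 \sqrt{3}} \approx 330.29 i$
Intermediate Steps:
$X{\left(B \right)} = - 6 B$
$K{\left(R \right)} = 2 + \sqrt{668 + R}$ ($K{\left(R \right)} = 2 + \sqrt{R + 668} = 2 + \sqrt{668 + R}$)
$x{\left(G \right)} = - 2 G \left(-197 + G\right)$ ($x{\left(G \right)} = \frac{- 6 G \left(G - 197\right)}{3} = \frac{- 6 G \left(-197 + G\right)}{3} = \frac{\left(-6\right) G \left(-197 + G\right)}{3} = - 2 G \left(-197 + G\right)$)
$\sqrt{x{\left(352 \right)} + K{\left(c{\left(-8,-16 \right)} \right)}} = \sqrt{2 \cdot 352 \left(197 - 352\right) + \left(2 + \sqrt{668 + 5 \left(-16\right)}\right)} = \sqrt{2 \cdot 352 \left(197 - 352\right) + \left(2 + \sqrt{668 - 80}\right)} = \sqrt{2 \cdot 352 \left(-155\right) + \left(2 + \sqrt{588}\right)} = \sqrt{-109120 + \left(2 + 14 \sqrt{3}\right)} = \sqrt{-109118 + 14 \sqrt{3}}$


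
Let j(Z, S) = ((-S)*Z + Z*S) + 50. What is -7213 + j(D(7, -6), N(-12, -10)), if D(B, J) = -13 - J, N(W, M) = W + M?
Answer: -7163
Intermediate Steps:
N(W, M) = M + W
j(Z, S) = 50 (j(Z, S) = (-S*Z + S*Z) + 50 = 0 + 50 = 50)
-7213 + j(D(7, -6), N(-12, -10)) = -7213 + 50 = -7163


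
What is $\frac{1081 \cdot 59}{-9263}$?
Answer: $- \frac{1081}{157} \approx -6.8854$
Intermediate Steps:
$\frac{1081 \cdot 59}{-9263} = 63779 \left(- \frac{1}{9263}\right) = - \frac{1081}{157}$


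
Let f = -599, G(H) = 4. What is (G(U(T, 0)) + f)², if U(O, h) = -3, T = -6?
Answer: 354025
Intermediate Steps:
(G(U(T, 0)) + f)² = (4 - 599)² = (-595)² = 354025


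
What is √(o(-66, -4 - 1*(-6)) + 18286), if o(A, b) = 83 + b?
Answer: √18371 ≈ 135.54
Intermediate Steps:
√(o(-66, -4 - 1*(-6)) + 18286) = √((83 + (-4 - 1*(-6))) + 18286) = √((83 + (-4 + 6)) + 18286) = √((83 + 2) + 18286) = √(85 + 18286) = √18371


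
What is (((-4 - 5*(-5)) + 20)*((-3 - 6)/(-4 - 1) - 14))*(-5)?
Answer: 2501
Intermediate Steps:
(((-4 - 5*(-5)) + 20)*((-3 - 6)/(-4 - 1) - 14))*(-5) = (((-4 + 25) + 20)*(-9/(-5) - 14))*(-5) = ((21 + 20)*(-9*(-1/5) - 14))*(-5) = (41*(9/5 - 14))*(-5) = (41*(-61/5))*(-5) = -2501/5*(-5) = 2501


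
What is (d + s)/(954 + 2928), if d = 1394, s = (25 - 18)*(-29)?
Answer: 397/1294 ≈ 0.30680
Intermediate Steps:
s = -203 (s = 7*(-29) = -203)
(d + s)/(954 + 2928) = (1394 - 203)/(954 + 2928) = 1191/3882 = 1191*(1/3882) = 397/1294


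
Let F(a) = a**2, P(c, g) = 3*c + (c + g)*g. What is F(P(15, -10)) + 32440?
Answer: 32465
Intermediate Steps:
P(c, g) = 3*c + g*(c + g)
F(P(15, -10)) + 32440 = ((-10)**2 + 3*15 + 15*(-10))**2 + 32440 = (100 + 45 - 150)**2 + 32440 = (-5)**2 + 32440 = 25 + 32440 = 32465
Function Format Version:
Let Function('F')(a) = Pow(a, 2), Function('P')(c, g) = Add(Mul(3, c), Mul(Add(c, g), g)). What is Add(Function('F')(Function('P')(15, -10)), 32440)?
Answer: 32465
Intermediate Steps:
Function('P')(c, g) = Add(Mul(3, c), Mul(g, Add(c, g)))
Add(Function('F')(Function('P')(15, -10)), 32440) = Add(Pow(Add(Pow(-10, 2), Mul(3, 15), Mul(15, -10)), 2), 32440) = Add(Pow(Add(100, 45, -150), 2), 32440) = Add(Pow(-5, 2), 32440) = Add(25, 32440) = 32465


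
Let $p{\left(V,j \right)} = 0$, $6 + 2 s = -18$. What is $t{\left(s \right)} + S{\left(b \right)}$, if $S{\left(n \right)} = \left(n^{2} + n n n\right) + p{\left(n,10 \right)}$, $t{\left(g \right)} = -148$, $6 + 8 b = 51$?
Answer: $\frac{31549}{512} \approx 61.619$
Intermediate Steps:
$s = -12$ ($s = -3 + \frac{1}{2} \left(-18\right) = -3 - 9 = -12$)
$b = \frac{45}{8}$ ($b = - \frac{3}{4} + \frac{1}{8} \cdot 51 = - \frac{3}{4} + \frac{51}{8} = \frac{45}{8} \approx 5.625$)
$S{\left(n \right)} = n^{2} + n^{3}$ ($S{\left(n \right)} = \left(n^{2} + n n n\right) + 0 = \left(n^{2} + n^{2} n\right) + 0 = \left(n^{2} + n^{3}\right) + 0 = n^{2} + n^{3}$)
$t{\left(s \right)} + S{\left(b \right)} = -148 + \left(\frac{45}{8}\right)^{2} \left(1 + \frac{45}{8}\right) = -148 + \frac{2025}{64} \cdot \frac{53}{8} = -148 + \frac{107325}{512} = \frac{31549}{512}$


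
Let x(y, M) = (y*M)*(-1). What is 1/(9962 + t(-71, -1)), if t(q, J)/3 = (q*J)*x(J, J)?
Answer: 1/9749 ≈ 0.00010257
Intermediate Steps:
x(y, M) = -M*y (x(y, M) = (M*y)*(-1) = -M*y)
t(q, J) = -3*q*J**3 (t(q, J) = 3*((q*J)*(-J*J)) = 3*((J*q)*(-J**2)) = 3*(-q*J**3) = -3*q*J**3)
1/(9962 + t(-71, -1)) = 1/(9962 - 3*(-71)*(-1)**3) = 1/(9962 - 3*(-71)*(-1)) = 1/(9962 - 213) = 1/9749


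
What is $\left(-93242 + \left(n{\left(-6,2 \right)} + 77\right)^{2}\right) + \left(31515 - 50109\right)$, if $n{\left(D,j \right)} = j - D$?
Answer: $-104611$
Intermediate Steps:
$\left(-93242 + \left(n{\left(-6,2 \right)} + 77\right)^{2}\right) + \left(31515 - 50109\right) = \left(-93242 + \left(\left(2 - -6\right) + 77\right)^{2}\right) + \left(31515 - 50109\right) = \left(-93242 + \left(\left(2 + 6\right) + 77\right)^{2}\right) + \left(31515 - 50109\right) = \left(-93242 + \left(8 + 77\right)^{2}\right) - 18594 = \left(-93242 + 85^{2}\right) - 18594 = \left(-93242 + 7225\right) - 18594 = -86017 - 18594 = -104611$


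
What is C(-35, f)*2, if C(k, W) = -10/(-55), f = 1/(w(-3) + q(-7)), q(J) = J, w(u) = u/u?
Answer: 4/11 ≈ 0.36364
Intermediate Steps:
w(u) = 1
f = -⅙ (f = 1/(1 - 7) = 1/(-6) = -⅙ ≈ -0.16667)
C(k, W) = 2/11 (C(k, W) = -10*(-1/55) = 2/11)
C(-35, f)*2 = (2/11)*2 = 4/11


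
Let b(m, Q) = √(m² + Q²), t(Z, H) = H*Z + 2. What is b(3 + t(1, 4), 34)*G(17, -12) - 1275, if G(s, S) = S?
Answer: -1275 - 12*√1237 ≈ -1697.1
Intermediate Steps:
t(Z, H) = 2 + H*Z
b(m, Q) = √(Q² + m²)
b(3 + t(1, 4), 34)*G(17, -12) - 1275 = √(34² + (3 + (2 + 4*1))²)*(-12) - 1275 = √(1156 + (3 + (2 + 4))²)*(-12) - 1275 = √(1156 + (3 + 6)²)*(-12) - 1275 = √(1156 + 9²)*(-12) - 1275 = √(1156 + 81)*(-12) - 1275 = √1237*(-12) - 1275 = -12*√1237 - 1275 = -1275 - 12*√1237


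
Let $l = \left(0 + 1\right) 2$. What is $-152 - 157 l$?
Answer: $-466$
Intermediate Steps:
$l = 2$ ($l = 1 \cdot 2 = 2$)
$-152 - 157 l = -152 - 314 = -466$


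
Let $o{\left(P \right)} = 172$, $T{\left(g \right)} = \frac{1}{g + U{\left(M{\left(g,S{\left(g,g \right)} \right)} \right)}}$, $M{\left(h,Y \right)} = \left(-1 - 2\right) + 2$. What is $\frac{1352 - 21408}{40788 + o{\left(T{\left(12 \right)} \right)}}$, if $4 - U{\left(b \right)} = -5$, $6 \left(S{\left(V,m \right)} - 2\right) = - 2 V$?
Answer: $- \frac{2507}{5120} \approx -0.48965$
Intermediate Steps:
$S{\left(V,m \right)} = 2 - \frac{V}{3}$ ($S{\left(V,m \right)} = 2 + \frac{\left(-2\right) V}{6} = 2 - \frac{V}{3}$)
$M{\left(h,Y \right)} = -1$ ($M{\left(h,Y \right)} = -3 + 2 = -1$)
$U{\left(b \right)} = 9$ ($U{\left(b \right)} = 4 - -5 = 4 + 5 = 9$)
$T{\left(g \right)} = \frac{1}{9 + g}$ ($T{\left(g \right)} = \frac{1}{g + 9} = \frac{1}{9 + g}$)
$\frac{1352 - 21408}{40788 + o{\left(T{\left(12 \right)} \right)}} = \frac{1352 - 21408}{40788 + 172} = - \frac{20056}{40960} = \left(-20056\right) \frac{1}{40960} = - \frac{2507}{5120}$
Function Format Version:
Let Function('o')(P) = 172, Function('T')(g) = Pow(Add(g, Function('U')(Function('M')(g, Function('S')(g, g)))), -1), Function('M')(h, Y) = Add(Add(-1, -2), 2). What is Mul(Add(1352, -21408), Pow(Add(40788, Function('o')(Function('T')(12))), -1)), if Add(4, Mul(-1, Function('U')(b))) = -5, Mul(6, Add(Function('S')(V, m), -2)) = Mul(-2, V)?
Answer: Rational(-2507, 5120) ≈ -0.48965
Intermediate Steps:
Function('S')(V, m) = Add(2, Mul(Rational(-1, 3), V)) (Function('S')(V, m) = Add(2, Mul(Rational(1, 6), Mul(-2, V))) = Add(2, Mul(Rational(-1, 3), V)))
Function('M')(h, Y) = -1 (Function('M')(h, Y) = Add(-3, 2) = -1)
Function('U')(b) = 9 (Function('U')(b) = Add(4, Mul(-1, -5)) = Add(4, 5) = 9)
Function('T')(g) = Pow(Add(9, g), -1) (Function('T')(g) = Pow(Add(g, 9), -1) = Pow(Add(9, g), -1))
Mul(Add(1352, -21408), Pow(Add(40788, Function('o')(Function('T')(12))), -1)) = Mul(Add(1352, -21408), Pow(Add(40788, 172), -1)) = Mul(-20056, Pow(40960, -1)) = Mul(-20056, Rational(1, 40960)) = Rational(-2507, 5120)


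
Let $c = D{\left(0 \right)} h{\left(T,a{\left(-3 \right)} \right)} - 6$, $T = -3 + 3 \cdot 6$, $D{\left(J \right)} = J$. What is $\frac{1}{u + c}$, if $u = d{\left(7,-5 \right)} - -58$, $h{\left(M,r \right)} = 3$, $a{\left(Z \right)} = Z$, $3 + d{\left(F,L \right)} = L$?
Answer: $\frac{1}{44} \approx 0.022727$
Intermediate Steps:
$d{\left(F,L \right)} = -3 + L$
$T = 15$ ($T = -3 + 18 = 15$)
$u = 50$ ($u = \left(-3 - 5\right) - -58 = -8 + 58 = 50$)
$c = -6$ ($c = 0 \cdot 3 - 6 = 0 - 6 = -6$)
$\frac{1}{u + c} = \frac{1}{50 - 6} = \frac{1}{44}$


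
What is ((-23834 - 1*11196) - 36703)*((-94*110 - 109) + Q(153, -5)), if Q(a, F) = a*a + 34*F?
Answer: -917465070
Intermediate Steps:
Q(a, F) = a² + 34*F
((-23834 - 1*11196) - 36703)*((-94*110 - 109) + Q(153, -5)) = ((-23834 - 1*11196) - 36703)*((-94*110 - 109) + (153² + 34*(-5))) = ((-23834 - 11196) - 36703)*((-10340 - 109) + (23409 - 170)) = (-35030 - 36703)*(-10449 + 23239) = -71733*12790 = -917465070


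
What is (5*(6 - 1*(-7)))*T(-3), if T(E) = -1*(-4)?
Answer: 260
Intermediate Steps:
T(E) = 4
(5*(6 - 1*(-7)))*T(-3) = (5*(6 - 1*(-7)))*4 = (5*(6 + 7))*4 = (5*13)*4 = 65*4 = 260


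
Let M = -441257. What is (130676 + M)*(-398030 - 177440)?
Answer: 178730048070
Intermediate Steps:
(130676 + M)*(-398030 - 177440) = (130676 - 441257)*(-398030 - 177440) = -310581*(-575470) = 178730048070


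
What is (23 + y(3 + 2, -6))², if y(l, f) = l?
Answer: 784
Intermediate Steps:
(23 + y(3 + 2, -6))² = (23 + (3 + 2))² = (23 + 5)² = 28² = 784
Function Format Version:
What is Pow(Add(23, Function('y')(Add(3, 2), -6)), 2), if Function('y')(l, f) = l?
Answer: 784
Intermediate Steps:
Pow(Add(23, Function('y')(Add(3, 2), -6)), 2) = Pow(Add(23, Add(3, 2)), 2) = Pow(Add(23, 5), 2) = Pow(28, 2) = 784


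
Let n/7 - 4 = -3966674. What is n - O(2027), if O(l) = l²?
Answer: -31875419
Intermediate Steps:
n = -27766690 (n = 28 + 7*(-3966674) = 28 - 27766718 = -27766690)
n - O(2027) = -27766690 - 1*2027² = -27766690 - 1*4108729 = -27766690 - 4108729 = -31875419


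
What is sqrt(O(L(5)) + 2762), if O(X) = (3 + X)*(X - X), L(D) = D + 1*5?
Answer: sqrt(2762) ≈ 52.555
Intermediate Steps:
L(D) = 5 + D (L(D) = D + 5 = 5 + D)
O(X) = 0 (O(X) = (3 + X)*0 = 0)
sqrt(O(L(5)) + 2762) = sqrt(0 + 2762) = sqrt(2762)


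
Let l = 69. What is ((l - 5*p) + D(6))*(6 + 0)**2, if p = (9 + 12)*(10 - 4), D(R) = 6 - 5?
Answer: -20160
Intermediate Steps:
D(R) = 1
p = 126 (p = 21*6 = 126)
((l - 5*p) + D(6))*(6 + 0)**2 = ((69 - 5*126) + 1)*(6 + 0)**2 = ((69 - 630) + 1)*6**2 = (-561 + 1)*36 = -560*36 = -20160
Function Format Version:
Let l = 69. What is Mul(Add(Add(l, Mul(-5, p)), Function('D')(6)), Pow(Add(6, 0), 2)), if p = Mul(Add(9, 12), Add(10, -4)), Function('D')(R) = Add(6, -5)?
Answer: -20160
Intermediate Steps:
Function('D')(R) = 1
p = 126 (p = Mul(21, 6) = 126)
Mul(Add(Add(l, Mul(-5, p)), Function('D')(6)), Pow(Add(6, 0), 2)) = Mul(Add(Add(69, Mul(-5, 126)), 1), Pow(Add(6, 0), 2)) = Mul(Add(Add(69, -630), 1), Pow(6, 2)) = Mul(Add(-561, 1), 36) = Mul(-560, 36) = -20160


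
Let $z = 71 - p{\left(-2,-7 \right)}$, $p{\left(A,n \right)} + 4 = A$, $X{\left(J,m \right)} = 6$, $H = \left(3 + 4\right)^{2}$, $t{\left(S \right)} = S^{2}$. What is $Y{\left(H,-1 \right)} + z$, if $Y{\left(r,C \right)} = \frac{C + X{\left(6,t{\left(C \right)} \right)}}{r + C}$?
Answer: $\frac{3701}{48} \approx 77.104$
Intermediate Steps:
$H = 49$ ($H = 7^{2} = 49$)
$p{\left(A,n \right)} = -4 + A$
$Y{\left(r,C \right)} = \frac{6 + C}{C + r}$ ($Y{\left(r,C \right)} = \frac{C + 6}{r + C} = \frac{6 + C}{C + r}$)
$z = 77$ ($z = 71 - \left(-4 - 2\right) = 71 - -6 = 71 + 6 = 77$)
$Y{\left(H,-1 \right)} + z = \frac{6 - 1}{-1 + 49} + 77 = \frac{1}{48} \cdot 5 + 77 = \frac{5}{48} + 77 = \frac{3701}{48}$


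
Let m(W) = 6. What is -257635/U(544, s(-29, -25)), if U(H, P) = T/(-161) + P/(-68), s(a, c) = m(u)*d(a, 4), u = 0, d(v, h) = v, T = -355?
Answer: -1410293990/26077 ≈ -54082.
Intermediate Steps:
s(a, c) = 6*a
U(H, P) = 355/161 - P/68 (U(H, P) = -355/(-161) + P/(-68) = -355*(-1/161) + P*(-1/68) = 355/161 - P/68)
-257635/U(544, s(-29, -25)) = -257635/(355/161 - 3*(-29)/34) = -257635/(355/161 - 1/68*(-174)) = -257635/(355/161 + 87/34) = -257635/26077/5474 = -257635*5474/26077 = -1410293990/26077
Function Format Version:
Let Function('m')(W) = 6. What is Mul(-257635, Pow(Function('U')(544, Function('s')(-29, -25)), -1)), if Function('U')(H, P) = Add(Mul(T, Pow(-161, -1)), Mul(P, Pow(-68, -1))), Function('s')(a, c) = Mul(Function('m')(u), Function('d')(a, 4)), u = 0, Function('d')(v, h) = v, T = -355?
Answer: Rational(-1410293990, 26077) ≈ -54082.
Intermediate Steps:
Function('s')(a, c) = Mul(6, a)
Function('U')(H, P) = Add(Rational(355, 161), Mul(Rational(-1, 68), P)) (Function('U')(H, P) = Add(Mul(-355, Pow(-161, -1)), Mul(P, Pow(-68, -1))) = Add(Mul(-355, Rational(-1, 161)), Mul(P, Rational(-1, 68))) = Add(Rational(355, 161), Mul(Rational(-1, 68), P)))
Mul(-257635, Pow(Function('U')(544, Function('s')(-29, -25)), -1)) = Mul(-257635, Pow(Add(Rational(355, 161), Mul(Rational(-1, 68), Mul(6, -29))), -1)) = Mul(-257635, Pow(Add(Rational(355, 161), Mul(Rational(-1, 68), -174)), -1)) = Mul(-257635, Pow(Add(Rational(355, 161), Rational(87, 34)), -1)) = Mul(-257635, Pow(Rational(26077, 5474), -1)) = Mul(-257635, Rational(5474, 26077)) = Rational(-1410293990, 26077)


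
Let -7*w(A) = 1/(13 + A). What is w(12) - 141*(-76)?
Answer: 1875299/175 ≈ 10716.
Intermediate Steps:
w(A) = -1/(7*(13 + A))
w(12) - 141*(-76) = -1/(91 + 7*12) - 141*(-76) = -1/(91 + 84) + 10716 = -1/175 + 10716 = 1875299/175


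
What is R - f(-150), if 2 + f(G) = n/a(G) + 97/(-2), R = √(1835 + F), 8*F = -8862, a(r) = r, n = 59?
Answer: 3817/75 + √2909/2 ≈ 77.861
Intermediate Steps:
F = -4431/4 (F = (⅛)*(-8862) = -4431/4 ≈ -1107.8)
R = √2909/2 (R = √(1835 - 4431/4) = √(2909/4) = √2909/2 ≈ 26.968)
f(G) = -101/2 + 59/G (f(G) = -2 + (59/G + 97/(-2)) = -2 + (59/G + 97*(-½)) = -2 + (59/G - 97/2) = -2 + (-97/2 + 59/G) = -101/2 + 59/G)
R - f(-150) = √2909/2 - (-101/2 + 59/(-150)) = √2909/2 - (-101/2 + 59*(-1/150)) = √2909/2 - (-101/2 - 59/150) = √2909/2 - 1*(-3817/75) = √2909/2 + 3817/75 = 3817/75 + √2909/2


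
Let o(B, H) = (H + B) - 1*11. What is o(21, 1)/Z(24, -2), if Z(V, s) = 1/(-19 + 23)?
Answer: 44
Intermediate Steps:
Z(V, s) = 1/4
o(B, H) = -11 + B + H (o(B, H) = (B + H) - 11 = -11 + B + H)
o(21, 1)/Z(24, -2) = (-11 + 21 + 1)/(1/4) = 11*4 = 44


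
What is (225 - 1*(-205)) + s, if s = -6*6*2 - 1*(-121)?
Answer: 479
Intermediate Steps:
s = 49 (s = -36*2 + 121 = -72 + 121 = 49)
(225 - 1*(-205)) + s = (225 - 1*(-205)) + 49 = (225 + 205) + 49 = 430 + 49 = 479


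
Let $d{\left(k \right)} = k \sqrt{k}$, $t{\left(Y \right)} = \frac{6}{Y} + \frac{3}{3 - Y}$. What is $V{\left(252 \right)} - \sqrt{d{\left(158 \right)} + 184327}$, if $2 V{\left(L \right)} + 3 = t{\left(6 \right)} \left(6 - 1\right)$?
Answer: $- \frac{3}{2} - \sqrt{184327 + 158 \sqrt{158}} \approx -433.14$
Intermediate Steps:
$t{\left(Y \right)} = \frac{3}{3 - Y} + \frac{6}{Y}$
$d{\left(k \right)} = k^{\frac{3}{2}}$
$V{\left(L \right)} = - \frac{3}{2}$ ($V{\left(L \right)} = - \frac{3}{2} + \frac{\frac{3 \left(-6 + 6\right)}{6 \left(-3 + 6\right)} \left(6 - 1\right)}{2} = - \frac{3}{2} + \frac{3 \cdot \frac{1}{6} \cdot \frac{1}{3} \cdot 0 \cdot 5}{2} = - \frac{3}{2} + \frac{0 \cdot 5}{2} = - \frac{3}{2} + \frac{1}{2} \cdot 0 = - \frac{3}{2} + 0 = - \frac{3}{2}$)
$V{\left(252 \right)} - \sqrt{d{\left(158 \right)} + 184327} = - \frac{3}{2} - \sqrt{158^{\frac{3}{2}} + 184327} = - \frac{3}{2} - \sqrt{158 \sqrt{158} + 184327} = - \frac{3}{2} - \sqrt{184327 + 158 \sqrt{158}}$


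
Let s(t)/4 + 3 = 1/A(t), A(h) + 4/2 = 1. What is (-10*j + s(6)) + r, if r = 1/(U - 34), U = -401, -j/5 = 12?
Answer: 254039/435 ≈ 584.00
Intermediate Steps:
j = -60 (j = -5*12 = -60)
A(h) = -1 (A(h) = -2 + 1 = -1)
s(t) = -16 (s(t) = -12 + 4/(-1) = -12 + 4*(-1) = -12 - 4 = -16)
r = -1/435 (r = 1/(-401 - 34) = 1/(-435) = -1/435 ≈ -0.0022989)
(-10*j + s(6)) + r = (-10*(-60) - 16) - 1/435 = (600 - 16) - 1/435 = 584 - 1/435 = 254039/435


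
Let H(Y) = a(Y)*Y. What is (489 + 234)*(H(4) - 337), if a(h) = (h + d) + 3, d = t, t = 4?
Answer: -211839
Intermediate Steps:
d = 4
a(h) = 7 + h (a(h) = (h + 4) + 3 = (4 + h) + 3 = 7 + h)
H(Y) = Y*(7 + Y) (H(Y) = (7 + Y)*Y = Y*(7 + Y))
(489 + 234)*(H(4) - 337) = (489 + 234)*(4*(7 + 4) - 337) = 723*(4*11 - 337) = 723*(44 - 337) = 723*(-293) = -211839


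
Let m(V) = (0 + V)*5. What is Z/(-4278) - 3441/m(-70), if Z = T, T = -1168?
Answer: 7564699/748650 ≈ 10.104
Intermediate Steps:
Z = -1168
m(V) = 5*V (m(V) = V*5 = 5*V)
Z/(-4278) - 3441/m(-70) = -1168/(-4278) - 3441/(5*(-70)) = -1168*(-1/4278) - 3441/(-350) = 584/2139 - 3441*(-1/350) = 584/2139 + 3441/350 = 7564699/748650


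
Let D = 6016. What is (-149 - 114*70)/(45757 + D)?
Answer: -8129/51773 ≈ -0.15701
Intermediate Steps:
(-149 - 114*70)/(45757 + D) = (-149 - 114*70)/(45757 + 6016) = (-149 - 7980)/51773 = -8129*1/51773 = -8129/51773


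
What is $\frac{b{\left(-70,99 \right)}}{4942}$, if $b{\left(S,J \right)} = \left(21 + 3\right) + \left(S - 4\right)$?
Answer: $- \frac{25}{2471} \approx -0.010117$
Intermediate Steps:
$b{\left(S,J \right)} = 20 + S$ ($b{\left(S,J \right)} = 24 + \left(-4 + S\right) = 20 + S$)
$\frac{b{\left(-70,99 \right)}}{4942} = \frac{20 - 70}{4942} = \left(-50\right) \frac{1}{4942} = - \frac{25}{2471}$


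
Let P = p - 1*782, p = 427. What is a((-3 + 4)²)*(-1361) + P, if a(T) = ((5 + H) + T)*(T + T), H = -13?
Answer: 18699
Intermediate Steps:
a(T) = 2*T*(-8 + T) (a(T) = ((5 - 13) + T)*(T + T) = (-8 + T)*(2*T) = 2*T*(-8 + T))
P = -355 (P = 427 - 1*782 = 427 - 782 = -355)
a((-3 + 4)²)*(-1361) + P = (2*(-3 + 4)²*(-8 + (-3 + 4)²))*(-1361) - 355 = (2*1²*(-8 + 1²))*(-1361) - 355 = (2*1*(-8 + 1))*(-1361) - 355 = (2*1*(-7))*(-1361) - 355 = -14*(-1361) - 355 = 19054 - 355 = 18699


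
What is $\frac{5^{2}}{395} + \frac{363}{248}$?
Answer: $\frac{29917}{19592} \approx 1.527$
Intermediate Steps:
$\frac{5^{2}}{395} + \frac{363}{248} = 25 \cdot \frac{1}{395} + 363 \cdot \frac{1}{248} = \frac{5}{79} + \frac{363}{248} = \frac{29917}{19592}$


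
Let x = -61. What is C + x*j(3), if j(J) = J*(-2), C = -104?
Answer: 262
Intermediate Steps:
j(J) = -2*J
C + x*j(3) = -104 - (-122)*3 = -104 - 61*(-6) = -104 + 366 = 262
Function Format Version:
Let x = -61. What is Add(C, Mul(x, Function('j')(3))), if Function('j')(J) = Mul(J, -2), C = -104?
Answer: 262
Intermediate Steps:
Function('j')(J) = Mul(-2, J)
Add(C, Mul(x, Function('j')(3))) = Add(-104, Mul(-61, Mul(-2, 3))) = Add(-104, Mul(-61, -6)) = Add(-104, 366) = 262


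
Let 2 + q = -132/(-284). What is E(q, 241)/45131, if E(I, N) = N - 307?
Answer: -66/45131 ≈ -0.0014624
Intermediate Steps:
q = -109/71 (q = -2 - 132/(-284) = -2 - 132*(-1/284) = -2 + 33/71 = -109/71 ≈ -1.5352)
E(I, N) = -307 + N
E(q, 241)/45131 = (-307 + 241)/45131 = -66*1/45131 = -66/45131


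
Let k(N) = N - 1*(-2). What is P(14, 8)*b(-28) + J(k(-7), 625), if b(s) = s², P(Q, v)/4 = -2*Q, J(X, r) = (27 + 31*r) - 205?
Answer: -68611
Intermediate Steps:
k(N) = 2 + N (k(N) = N + 2 = 2 + N)
J(X, r) = -178 + 31*r
P(Q, v) = -8*Q (P(Q, v) = 4*(-2*Q) = -8*Q)
P(14, 8)*b(-28) + J(k(-7), 625) = -8*14*(-28)² + (-178 + 31*625) = -112*784 + (-178 + 19375) = -87808 + 19197 = -68611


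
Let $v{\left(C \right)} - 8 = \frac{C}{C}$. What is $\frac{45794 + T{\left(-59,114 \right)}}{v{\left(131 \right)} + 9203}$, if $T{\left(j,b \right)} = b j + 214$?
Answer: $\frac{19641}{4606} \approx 4.2642$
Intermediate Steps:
$T{\left(j,b \right)} = 214 + b j$
$v{\left(C \right)} = 9$ ($v{\left(C \right)} = 8 + \frac{C}{C} = 8 + 1 = 9$)
$\frac{45794 + T{\left(-59,114 \right)}}{v{\left(131 \right)} + 9203} = \frac{45794 + \left(214 + 114 \left(-59\right)\right)}{9 + 9203} = \frac{45794 + \left(214 - 6726\right)}{9212} = \left(45794 - 6512\right) \frac{1}{9212} = 39282 \cdot \frac{1}{9212} = \frac{19641}{4606}$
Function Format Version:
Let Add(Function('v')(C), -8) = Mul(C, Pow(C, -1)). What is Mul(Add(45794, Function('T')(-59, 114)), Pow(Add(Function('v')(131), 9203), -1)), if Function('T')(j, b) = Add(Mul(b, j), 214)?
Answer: Rational(19641, 4606) ≈ 4.2642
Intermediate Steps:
Function('T')(j, b) = Add(214, Mul(b, j))
Function('v')(C) = 9 (Function('v')(C) = Add(8, Mul(C, Pow(C, -1))) = Add(8, 1) = 9)
Mul(Add(45794, Function('T')(-59, 114)), Pow(Add(Function('v')(131), 9203), -1)) = Mul(Add(45794, Add(214, Mul(114, -59))), Pow(Add(9, 9203), -1)) = Mul(Add(45794, Add(214, -6726)), Pow(9212, -1)) = Mul(Add(45794, -6512), Rational(1, 9212)) = Mul(39282, Rational(1, 9212)) = Rational(19641, 4606)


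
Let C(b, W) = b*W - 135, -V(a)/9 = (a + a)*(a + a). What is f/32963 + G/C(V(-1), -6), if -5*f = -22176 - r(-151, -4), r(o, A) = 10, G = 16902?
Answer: 103240748/494445 ≈ 208.80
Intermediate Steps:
V(a) = -36*a**2 (V(a) = -9*(a + a)*(a + a) = -9*2*a*2*a = -36*a**2)
C(b, W) = -135 + W*b (C(b, W) = W*b - 135 = -135 + W*b)
f = 22186/5 (f = -(-22176 - 1*10)/5 = -(-22176 - 10)/5 = -1/5*(-22186) = 22186/5 ≈ 4437.2)
f/32963 + G/C(V(-1), -6) = (22186/5)/32963 + 16902/(-135 - (-216)*(-1)**2) = (22186/5)*(1/32963) + 16902/(-135 - (-216)) = 22186/164815 + 16902/(-135 - 6*(-36)) = 22186/164815 + 16902/(-135 + 216) = 22186/164815 + 16902/81 = 22186/164815 + 16902*(1/81) = 22186/164815 + 626/3 = 103240748/494445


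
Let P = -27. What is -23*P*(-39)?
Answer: -24219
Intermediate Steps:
-23*P*(-39) = -23*(-27)*(-39) = 621*(-39) = -24219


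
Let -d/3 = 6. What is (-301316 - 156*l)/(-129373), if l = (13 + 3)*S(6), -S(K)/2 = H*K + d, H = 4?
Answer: 271364/129373 ≈ 2.0975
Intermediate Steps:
d = -18 (d = -3*6 = -18)
S(K) = 36 - 8*K (S(K) = -2*(4*K - 18) = -2*(-18 + 4*K) = 36 - 8*K)
l = -192 (l = (13 + 3)*(36 - 8*6) = 16*(36 - 48) = 16*(-12) = -192)
(-301316 - 156*l)/(-129373) = (-301316 - 156*(-192))/(-129373) = (-301316 + 29952)*(-1/129373) = -271364*(-1/129373) = 271364/129373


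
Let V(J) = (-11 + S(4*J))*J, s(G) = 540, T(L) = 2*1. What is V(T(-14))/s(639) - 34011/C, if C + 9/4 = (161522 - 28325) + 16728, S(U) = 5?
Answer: -2240557/8995365 ≈ -0.24908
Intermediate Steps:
T(L) = 2
V(J) = -6*J (V(J) = (-11 + 5)*J = -6*J)
C = 599691/4 (C = -9/4 + ((161522 - 28325) + 16728) = -9/4 + (133197 + 16728) = -9/4 + 149925 = 599691/4 ≈ 1.4992e+5)
V(T(-14))/s(639) - 34011/C = -6*2/540 - 34011/599691/4 = -12*1/540 - 34011*4/599691 = -1/45 - 45348/199897 = -2240557/8995365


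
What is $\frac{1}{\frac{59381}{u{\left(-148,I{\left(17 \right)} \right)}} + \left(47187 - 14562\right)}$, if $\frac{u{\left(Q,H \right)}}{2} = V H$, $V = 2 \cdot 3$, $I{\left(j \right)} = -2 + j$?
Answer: $\frac{180}{5931881} \approx 3.0344 \cdot 10^{-5}$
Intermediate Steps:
$V = 6$
$u{\left(Q,H \right)} = 12 H$ ($u{\left(Q,H \right)} = 2 \cdot 6 H = 12 H$)
$\frac{1}{\frac{59381}{u{\left(-148,I{\left(17 \right)} \right)}} + \left(47187 - 14562\right)} = \frac{1}{\frac{59381}{12 \left(-2 + 17\right)} + \left(47187 - 14562\right)} = \frac{1}{\frac{59381}{12 \cdot 15} + \left(47187 - 14562\right)} = \frac{1}{\frac{59381}{180} + 32625} = \frac{1}{\frac{5931881}{180}} = \frac{180}{5931881}$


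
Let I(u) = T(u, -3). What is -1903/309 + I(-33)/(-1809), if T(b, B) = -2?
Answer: -1147303/186327 ≈ -6.1575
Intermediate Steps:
I(u) = -2
-1903/309 + I(-33)/(-1809) = -1903/309 - 2/(-1809) = -1903*1/309 - 2*(-1/1809) = -1903/309 + 2/1809 = -1147303/186327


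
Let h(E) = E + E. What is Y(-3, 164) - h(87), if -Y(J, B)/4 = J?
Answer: -162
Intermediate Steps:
Y(J, B) = -4*J
h(E) = 2*E
Y(-3, 164) - h(87) = -4*(-3) - 2*87 = 12 - 1*174 = 12 - 174 = -162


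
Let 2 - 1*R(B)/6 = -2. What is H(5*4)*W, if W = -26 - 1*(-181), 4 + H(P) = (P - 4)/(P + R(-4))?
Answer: -6200/11 ≈ -563.64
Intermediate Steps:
R(B) = 24 (R(B) = 12 - 6*(-2) = 12 + 12 = 24)
H(P) = -4 + (-4 + P)/(24 + P) (H(P) = -4 + (P - 4)/(P + 24) = -4 + (-4 + P)/(24 + P))
W = 155 (W = -26 + 181 = 155)
H(5*4)*W = ((-100 - 15*4)/(24 + 5*4))*155 = ((-100 - 3*20)/(24 + 20))*155 = ((-100 - 60)/44)*155 = ((1/44)*(-160))*155 = -40/11*155 = -6200/11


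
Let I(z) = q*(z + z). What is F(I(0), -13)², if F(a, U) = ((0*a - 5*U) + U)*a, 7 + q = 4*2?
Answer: 0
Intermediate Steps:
q = 1 (q = -7 + 4*2 = -7 + 8 = 1)
I(z) = 2*z (I(z) = 1*(z + z) = 1*(2*z) = 2*z)
F(a, U) = -4*U*a (F(a, U) = ((0 - 5*U) + U)*a = (-5*U + U)*a = (-4*U)*a = -4*U*a)
F(I(0), -13)² = (-4*(-13)*2*0)² = (-4*(-13)*0)² = 0² = 0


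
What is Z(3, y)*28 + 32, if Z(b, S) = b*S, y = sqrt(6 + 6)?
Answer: 32 + 168*sqrt(3) ≈ 322.98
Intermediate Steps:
y = 2*sqrt(3) (y = sqrt(12) = 2*sqrt(3) ≈ 3.4641)
Z(b, S) = S*b
Z(3, y)*28 + 32 = ((2*sqrt(3))*3)*28 + 32 = (6*sqrt(3))*28 + 32 = 168*sqrt(3) + 32 = 32 + 168*sqrt(3)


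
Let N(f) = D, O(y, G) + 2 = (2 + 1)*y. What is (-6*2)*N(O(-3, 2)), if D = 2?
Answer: -24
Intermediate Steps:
O(y, G) = -2 + 3*y (O(y, G) = -2 + (2 + 1)*y = -2 + 3*y)
N(f) = 2
(-6*2)*N(O(-3, 2)) = -6*2*2 = -12*2 = -24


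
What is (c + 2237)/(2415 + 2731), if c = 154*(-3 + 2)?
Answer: 2083/5146 ≈ 0.40478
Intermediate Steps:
c = -154 (c = 154*(-1) = -154)
(c + 2237)/(2415 + 2731) = (-154 + 2237)/(2415 + 2731) = 2083/5146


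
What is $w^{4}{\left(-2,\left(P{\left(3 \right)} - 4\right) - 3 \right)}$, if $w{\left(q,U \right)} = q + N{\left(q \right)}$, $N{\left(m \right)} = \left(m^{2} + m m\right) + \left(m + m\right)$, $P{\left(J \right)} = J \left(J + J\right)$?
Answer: $16$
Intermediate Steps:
$P{\left(J \right)} = 2 J^{2}$ ($P{\left(J \right)} = J 2 J = 2 J^{2}$)
$N{\left(m \right)} = 2 m + 2 m^{2}$ ($N{\left(m \right)} = \left(m^{2} + m^{2}\right) + 2 m = 2 m^{2} + 2 m = 2 m + 2 m^{2}$)
$w{\left(q,U \right)} = q + 2 q \left(1 + q\right)$
$w^{4}{\left(-2,\left(P{\left(3 \right)} - 4\right) - 3 \right)} = \left(- 2 \left(3 + 2 \left(-2\right)\right)\right)^{4} = \left(- 2 \left(3 - 4\right)\right)^{4} = \left(\left(-2\right) \left(-1\right)\right)^{4} = 2^{4} = 16$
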